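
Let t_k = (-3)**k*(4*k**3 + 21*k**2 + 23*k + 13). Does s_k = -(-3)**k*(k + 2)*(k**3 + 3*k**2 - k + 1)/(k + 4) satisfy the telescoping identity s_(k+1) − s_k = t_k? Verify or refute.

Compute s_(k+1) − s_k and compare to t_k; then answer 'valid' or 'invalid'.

s_(k+1) = 3*(-3)**k*(k + 3)*(-k + (k + 1)**3 + 3*(k + 1)**2)/(k + 5)
s_(k+1) − s_k = (-3)**k*(4*k**5 + 49*k**4 + 216*k**3 + 420*k**2 + 369*k + 154)/(k**2 + 9*k + 20)
(s_(k+1) − s_k) − t_k = (-3)**k*(-8*k**4 - 76*k**3 - 220*k**2 - 208*k - 106)/(k**2 + 9*k + 20)

Invalid: residual (-3)**k*(-8*k**4 - 76*k**3 - 220*k**2 - 208*k - 106)/(k**2 + 9*k + 20) ≠ 0.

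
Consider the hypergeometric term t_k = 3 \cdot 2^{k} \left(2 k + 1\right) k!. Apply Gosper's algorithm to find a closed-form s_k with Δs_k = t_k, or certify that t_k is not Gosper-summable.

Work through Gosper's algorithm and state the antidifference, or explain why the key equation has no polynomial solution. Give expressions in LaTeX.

s_k = 3 \cdot 2^{k} k!

t_(k+1)/t_k = 2*(k + 1)*(2*k + 3)/(2*k + 1).
So A=2*k + 2 and B=1, with C=k + 1/2.
Set up (2*k + 2)·f(k+1) − (1)·f(k) − (k + 1/2) = 0.
d = 0 from the (1,0,1) case.
Solve for f: f(k) = 1/2 (degree 0 ≤ 0).
R(k) = B(k−1)·f(k)/C(k) = 1/(2*k + 1); s_k = R·t_k = 3*2**k*factorial(k).
s_(k+1) − s_k = 3*2**k*(2*k + 1)*factorial(k) = t_k.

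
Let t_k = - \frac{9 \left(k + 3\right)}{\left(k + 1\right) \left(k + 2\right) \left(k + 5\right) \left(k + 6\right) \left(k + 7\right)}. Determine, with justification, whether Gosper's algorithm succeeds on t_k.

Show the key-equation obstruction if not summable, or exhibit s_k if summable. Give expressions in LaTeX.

Step 1: r(k) = (k + 1)*(k + 4)*(k + 5)/((k + 3)**2*(k + 8)).
Factor: A=k + 1; B=k + 8; C=k**3 + 10*k**2 + 33*k + 36.
Set up (k + 1)·f(k+1) − (k + 7)·f(k) − (k**3 + 10*k**2 + 33*k + 36) = 0.
d = 6 from the (1,1,3) case.
A polynomial solution: f(k) = k*(k + 2)*(k + 3)*(k + 4)*(k**2 + 12*k + 41)/90.
Certificate R = B(k−1)f/C = k*(k + 2)*(k + 7)*(k**2 + 12*k + 41)/(90*(k + 3)) gives s_k = k*(-k**2 - 12*k - 41)/(10*(k**3 + 12*k**2 + 41*k + 30)).
Check: Δs_k = 9*(-k - 3)/(k**5 + 21*k**4 + 163*k**3 + 567*k**2 + 844*k + 420). ✓

Yes. s_k = \frac{k \left(- k^{2} - 12 k - 41\right)}{10 \left(k^{3} + 12 k^{2} + 41 k + 30\right)}.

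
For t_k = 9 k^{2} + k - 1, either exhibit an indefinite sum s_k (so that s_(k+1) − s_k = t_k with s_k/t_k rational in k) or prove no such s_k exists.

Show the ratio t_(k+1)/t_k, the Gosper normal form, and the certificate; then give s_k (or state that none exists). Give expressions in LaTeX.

The ratio is (k + 9*(k + 1)**2)/(9*k**2 + k - 1).
Gosper form: A/B · C(k+1)/C(k) with A=1, B=1, C=k**2 + k/9 - 1/9.
Set up (1)·f(k+1) − (1)·f(k) − (k**2 + k/9 - 1/9) = 0.
Bound: deg f ≤ 3.
Solve for f: f(k) = k**2*(3*k - 4)/9 (degree 3 ≤ 3).
Certificate R = B(k−1)f/C = k**2*(3*k - 4)/(9*k**2 + k - 1) gives s_k = k**2*(3*k - 4).
s_(k+1) − s_k = 9*k**2 + k - 1 = t_k.

s_k = k^{2} \left(3 k - 4\right)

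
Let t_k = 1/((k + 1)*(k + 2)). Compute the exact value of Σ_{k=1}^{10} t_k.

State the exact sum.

Ratio r(k) = (k + 1)/(k + 3).
Gosper form: A/B · C(k+1)/C(k) with A=k + 1, B=k + 3, C=1.
Set up (k + 1)·f(k+1) − (k + 2)·f(k) − (1) = 0.
From deg A=1, deg B=1, deg C=0: d=1.
Coefficient equations give f(k) = k.
R(k) = B(k−1)·f(k)/C(k) = k*(k + 2); s_k = R·t_k = k/(k + 1).
s_(k+1) − s_k = 1/(k**2 + 3*k + 2) = t_k.
Telescoping: Σ = s_(11) − s_(1) = 11/12 − (1/2) = 5/12.

Σ = 5/12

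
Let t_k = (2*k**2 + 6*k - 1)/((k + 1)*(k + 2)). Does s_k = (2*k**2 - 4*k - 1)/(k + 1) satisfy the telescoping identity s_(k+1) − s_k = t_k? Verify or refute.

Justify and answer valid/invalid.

s_(k+1) = (2*k**2 - 3)/(k + 2)
s_(k+1) − s_k = (2*k**2 + 6*k - 1)/(k**2 + 3*k + 2)
(s_(k+1) − s_k) − t_k = 0

Valid: the claim telescopes to t_k.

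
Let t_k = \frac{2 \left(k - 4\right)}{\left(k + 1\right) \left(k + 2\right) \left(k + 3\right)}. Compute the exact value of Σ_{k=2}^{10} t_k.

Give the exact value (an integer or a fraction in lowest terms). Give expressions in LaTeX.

Σ = -1/26

Ratio r(k) = (k - 3)*(k + 1)/((k - 4)*(k + 4)).
Gosper form: A/B · C(k+1)/C(k) with A=k + 1, B=k + 4, C=k - 4.
Solve (k + 1)·f(k+1) − (k + 3)·f(k) = k - 4.
deg f ≤ 2 (via 1,1,1).
Match coefficients ⇒ f(k) = -k*(3*k + 13)/4.
R(k) = B(k−1)·f(k)/C(k) = -k*(k + 3)*(3*k + 13)/(4*(k - 4)); s_k = R·t_k = k*(-3*k - 13)/(2*(k + 1)*(k + 2)).
Δs = 2*(k - 4)/(k**3 + 6*k**2 + 11*k + 6), as required.
Sum = s_(11) − s_(2); s_(11) = -253/156, s_(2) = -19/12 ⇒ -1/26.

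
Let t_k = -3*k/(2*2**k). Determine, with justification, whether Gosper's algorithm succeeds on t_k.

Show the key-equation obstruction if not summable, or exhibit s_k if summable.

r(k) = (k + 1)/(2*k) after simplifying.
Factor: A=1/2; B=1; C=k.
f must satisfy (1/2)·f(k+1) − (1)·f(k) = k.
deg f ≤ 1 (via 0,0,1).
A polynomial solution: f(k) = -2*(k + 1).
So s_k = (B(k−1)f/C)·t_k = (-2*(k + 1)/k)·t_k = 3*(k + 1)/2**k.
Verify: -3*k/(2*2**k) matches t_k.

Yes. s_k = 3*(k + 1)/2**k.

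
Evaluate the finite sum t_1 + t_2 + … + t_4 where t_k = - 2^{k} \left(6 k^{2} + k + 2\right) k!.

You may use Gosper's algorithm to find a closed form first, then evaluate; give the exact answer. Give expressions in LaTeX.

Σ = -42242

Step 1: r(k) = 2*(k + 1)*(k + 6*(k + 1)**2 + 3)/(6*k**2 + k + 2).
Take A(k)=2*k + 2, B(k)=1, C(k)=k**2 + k/6 + 1/3.
Set up (2*k + 2)·f(k+1) − (1)·f(k) − (k**2 + k/6 + 1/3) = 0.
Degrees (1,0,2) ⇒ d ≤ 1.
Coefficient equations give f(k) = (3*k - 4)/6.
R(k) = B(k−1)·f(k)/C(k) = (3*k - 4)/(6*k**2 + k + 2); s_k = R·t_k = -2**k*(3*k - 4)*factorial(k).
s_(k+1) − s_k = -2**k*(6*k**2 + k + 2)*factorial(k) = t_k.
Evaluate s at k=5 and k=1: -42240 and 2; difference -42242.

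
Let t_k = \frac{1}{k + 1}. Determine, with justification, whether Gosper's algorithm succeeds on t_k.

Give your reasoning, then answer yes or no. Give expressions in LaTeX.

No — the linear system for f has no solution.

Ratio r(k) = (k + 1)/(k + 2).
A = k + 1, B = k + 2, C = 1.
Solve (k + 1)·f(k+1) − (k + 1)·f(k) = 1.
deg f ≤ 0 (via 1,1,0).
Put f(k) = c0: A·f(k+1) − B(k−1)·f(k) − C = -1; need -1 = 0 — inconsistent ⇒ no f, not summable.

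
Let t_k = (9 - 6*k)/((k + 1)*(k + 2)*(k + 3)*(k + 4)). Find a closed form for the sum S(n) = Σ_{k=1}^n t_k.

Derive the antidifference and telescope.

Compute t_(k+1)/t_k: get (k + 1)*(2*k - 1)/((k + 5)*(2*k - 3)).
Gosper form: A/B · C(k+1)/C(k) with A=k + 1, B=k + 5, C=k - 3/2.
Solve (k + 1)·f(k+1) − (k + 4)·f(k) = k - 3/2.
Degrees (1,1,1) ⇒ d ≤ 3.
Solving with deg f ≤ 3: f(k) = -k*(k**2 + 6*k + 20)/18.
Get s_k = R·t_k = k*(k**2 + 6*k + 20)/(3*(k + 1)*(k + 2)*(k + 3)) with R(k) = B(k−1)f(k)/C(k) = -k*(k + 4)*(k**2 + 6*k + 20)/(9*(2*k - 3)).
Verify: 3*(3 - 2*k)/(k**4 + 10*k**3 + 35*k**2 + 50*k + 24) matches t_k.
Evaluate: s_(n+1) = (n**3 + 9*n**2 + 35*n + 27)/(3*(n**3 + 9*n**2 + 26*n + 24)); subtract s_(1) = 3/8 ⇒ S(n) = n*(-n**2 - 9*n + 46)/(24*(n**3 + 9*n**2 + 26*n + 24)).

S(n) = n*(-n**2 - 9*n + 46)/(24*(n**3 + 9*n**2 + 26*n + 24))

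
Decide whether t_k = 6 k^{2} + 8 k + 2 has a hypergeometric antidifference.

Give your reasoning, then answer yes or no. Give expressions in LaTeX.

Yes. s_k = k \left(2 k^{2} + k - 1\right).

Compute t_(k+1)/t_k: get (3*k**2 + 10*k + 8)/(3*k**2 + 4*k + 1).
Factor: A=1; B=1; C=k**2 + 4*k/3 + 1/3.
Set up (1)·f(k+1) − (1)·f(k) − (k**2 + 4*k/3 + 1/3) = 0.
d = 3 from the (0,0,2) case.
Solve for f: f(k) = k*(k + 1)*(2*k - 1)/6 (degree 3 ≤ 3).
Then R = B(k−1)f/C = k*(2*k - 1)/(2*(3*k + 1)), so s_k = R(k)·t_k = k*(2*k**2 + k - 1).
Check: Δs_k = 6*k**2 + 8*k + 2. ✓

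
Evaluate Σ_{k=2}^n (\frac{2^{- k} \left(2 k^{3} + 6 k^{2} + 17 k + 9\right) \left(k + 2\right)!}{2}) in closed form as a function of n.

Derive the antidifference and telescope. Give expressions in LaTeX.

Compute t_(k+1)/t_k: get (2*k**4 + 18*k**3 + 71*k**2 + 139*k + 102)/(2*(2*k**3 + 6*k**2 + 17*k + 9)).
Normal form (A,B,C) = (k/2 + 3/2, 1, k**3 + 3*k**2 + 17*k/2 + 9/2).
Solve (k/2 + 3/2)·f(k+1) − (1)·f(k) = k**3 + 3*k**2 + 17*k/2 + 9/2.
Degrees (1,0,3) ⇒ d ≤ 2.
Solve for f: f(k) = 2*k**2 + 3 (degree 2 ≤ 2).
Get s_k = R·t_k = (2*k**2 + 3)*factorial(k + 2)/2**k with R(k) = B(k−1)f(k)/C(k) = 2*(2*k**2 + 3)/(2*k**3 + 6*k**2 + 17*k + 9).
Verify: (2*k**3 + 6*k**2 + 17*k + 9)*factorial(k + 2)/(2*2**k) matches t_k.
Σ_(k=2)^n t_k = s_(n+1) − s_(2) = (2**(-n - 1)*(2*n**2 + 4*n + 5)*factorial(n + 3)) − (66), i.e. (-132*2**n + 2*n**5*factorial(n) + 16*n**4*factorial(n) + 51*n**3*factorial(n) + 86*n**2*factorial(n) + 79*n*factorial(n) + 30*factorial(n))/(2*2**n).

S(n) = \frac{2^{- n} \left(- 132 \cdot 2^{n} + 2 n^{5} n! + 16 n^{4} n! + 51 n^{3} n! + 86 n^{2} n! + 79 n n! + 30 n!\right)}{2}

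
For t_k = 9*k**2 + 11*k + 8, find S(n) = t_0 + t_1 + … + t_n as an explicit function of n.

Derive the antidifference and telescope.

t_(k+1)/t_k = (9*k**2 + 29*k + 28)/(9*k**2 + 11*k + 8).
So A=1 and B=1, with C=k**2 + 11*k/9 + 8/9.
Set up (1)·f(k+1) − (1)·f(k) − (k**2 + 11*k/9 + 8/9) = 0.
From deg A=0, deg B=0, deg C=2: d=3.
A polynomial solution: f(k) = k*(3*k**2 + k + 4)/9.
Get s_k = R·t_k = k*(3*k**2 + k + 4) with R(k) = B(k−1)f(k)/C(k) = k*(3*k**2 + k + 4)/(9*k**2 + 11*k + 8).
Δs = 9*k**2 + 11*k + 8, as required.
Telescope: S(n) = s_(n+1) − s_(0) = 3*n**3 + 10*n**2 + 15*n + 8 − (0) = 3*n**3 + 10*n**2 + 15*n + 8.

S(n) = 3*n**3 + 10*n**2 + 15*n + 8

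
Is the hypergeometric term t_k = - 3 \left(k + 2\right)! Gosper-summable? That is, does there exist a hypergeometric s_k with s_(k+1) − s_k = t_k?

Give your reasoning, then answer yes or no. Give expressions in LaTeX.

Compute t_(k+1)/t_k: get k + 3.
So A=k + 3 and B=1, with C=1.
Need (k + 3)·f(k+1) − (1)·f(k) = 1.
d = -1 from the (1,0,0) case.
Negative degree bound (-1): no f exists, t_k not Gosper-summable.

No. Not Gosper-summable.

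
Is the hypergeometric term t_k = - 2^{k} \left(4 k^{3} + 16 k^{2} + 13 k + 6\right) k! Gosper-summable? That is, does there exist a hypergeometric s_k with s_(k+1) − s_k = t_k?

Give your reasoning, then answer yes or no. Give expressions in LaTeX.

Yes. s_k = - 2^{k} \left(2 k^{2} + 3 k - 4\right) k!.

Compute t_(k+1)/t_k: get 2*(4*k**4 + 32*k**3 + 85*k**2 + 96*k + 39)/(4*k**3 + 16*k**2 + 13*k + 6).
Take A(k)=2*k + 2, B(k)=1, C(k)=k**3 + 4*k**2 + 13*k/4 + 3/2.
Solve (2*k + 2)·f(k+1) − (1)·f(k) = k**3 + 4*k**2 + 13*k/4 + 3/2.
deg f ≤ 2 (via 1,0,3).
Solving with deg f ≤ 2: f(k) = (2*k**2 + 3*k - 4)/4.
So s_k = (B(k−1)f/C)·t_k = ((2*k**2 + 3*k - 4)/(4*k**3 + 16*k**2 + 13*k + 6))·t_k = -2**k*(2*k**2 + 3*k - 4)*factorial(k).
Check: Δs_k = -2**k*(4*k**3 + 16*k**2 + 13*k + 6)*factorial(k). ✓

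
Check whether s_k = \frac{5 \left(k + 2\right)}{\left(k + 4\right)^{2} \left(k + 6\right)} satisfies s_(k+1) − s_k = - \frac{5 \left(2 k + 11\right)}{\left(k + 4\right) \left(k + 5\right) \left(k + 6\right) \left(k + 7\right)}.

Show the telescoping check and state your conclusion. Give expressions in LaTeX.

Invalid: residual \frac{10 \left(3 k^{2} + 31 k + 79\right)}{k^{6} + 31 k^{5} + 397 k^{4} + 2689 k^{3} + 10162 k^{2} + 20320 k + 16800} ≠ 0.

s_(k+1) = 5*(k + 3)/((k + 5)**2*(k + 7))
s_(k+1) − s_k = 5*(-(k + 2)*(k + 5)**2*(k + 7) + (k + 3)*(k + 4)**2*(k + 6))/((k + 4)**2*(k + 5)**2*(k + 6)*(k + 7))
(s_(k+1) − s_k) − t_k = 10*(3*k**2 + 31*k + 79)/(k**6 + 31*k**5 + 397*k**4 + 2689*k**3 + 10162*k**2 + 20320*k + 16800)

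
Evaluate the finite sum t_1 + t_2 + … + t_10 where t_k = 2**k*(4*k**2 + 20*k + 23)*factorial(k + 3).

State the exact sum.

t_(k+1)/t_k = 2*(4*k**3 + 44*k**2 + 159*k + 188)/(4*k**2 + 20*k + 23).
Normal form (A,B,C) = (2*k + 8, 1, k**2 + 5*k + 23/4).
f must satisfy (2*k + 8)·f(k+1) − (1)·f(k) = k**2 + 5*k + 23/4.
From deg A=1, deg B=0, deg C=2: d=1.
Coefficient equations give f(k) = (2*k + 1)/4.
Certificate R = B(k−1)f/C = (2*k + 1)/(4*k**2 + 20*k + 23) gives s_k = 2**k*(2*k + 1)*factorial(k + 3).
Δs = 2**k*(4*k**2 + 20*k + 23)*factorial(k + 3), as required.
Telescoping: Σ = s_(11) − s_(1) = 4106446228684800 − (144) = 4106446228684656.

Σ = 4106446228684656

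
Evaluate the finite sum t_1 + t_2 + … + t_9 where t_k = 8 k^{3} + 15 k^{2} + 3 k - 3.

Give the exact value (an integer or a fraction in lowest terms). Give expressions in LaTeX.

Compute t_(k+1)/t_k: get (8*k**3 + 39*k**2 + 57*k + 23)/(8*k**3 + 15*k**2 + 3*k - 3).
Factor: A=1; B=1; C=k**3 + 15*k**2/8 + 3*k/8 - 3/8.
Need (1)·f(k+1) − (1)·f(k) = k**3 + 15*k**2/8 + 3*k/8 - 3/8.
deg f ≤ 4 (via 0,0,3).
Solve for f: f(k) = k*(2*k + 1)*(k**2 - 2)/8 (degree 4 ≤ 4).
R(k) = B(k−1)·f(k)/C(k) = k*(2*k + 1)*(k**2 - 2)/(8*k**3 + 15*k**2 + 3*k - 3); s_k = R·t_k = k*(2*k**3 + k**2 - 4*k - 2).
Check: Δs_k = 8*k**3 + 15*k**2 + 3*k - 3. ✓
Evaluate s at k=10 and k=1: 20580 and -3; difference 20583.

Σ = 20583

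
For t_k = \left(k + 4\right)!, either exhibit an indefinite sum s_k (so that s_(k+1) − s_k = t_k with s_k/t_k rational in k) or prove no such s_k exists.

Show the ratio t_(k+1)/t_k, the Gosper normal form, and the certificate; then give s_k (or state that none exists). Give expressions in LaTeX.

none — t_k is not Gosper-summable

Compute t_(k+1)/t_k: get k + 5.
Take A(k)=k + 5, B(k)=1, C(k)=1.
Need (k + 5)·f(k+1) − (1)·f(k) = 1.
d = -1 from the (1,0,0) case.
Bound -1 < 0, so the key equation has no polynomial solution.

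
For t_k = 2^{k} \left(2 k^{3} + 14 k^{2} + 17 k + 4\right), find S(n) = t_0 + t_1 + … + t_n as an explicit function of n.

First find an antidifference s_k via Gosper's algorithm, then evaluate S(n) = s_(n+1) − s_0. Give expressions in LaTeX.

r(k) = 2*(2*k**3 + 20*k**2 + 51*k + 37)/(2*k**3 + 14*k**2 + 17*k + 4) after simplifying.
A = 2, B = 1, C = k**3 + 7*k**2 + 17*k/2 + 2.
f must satisfy (2)·f(k+1) − (1)·f(k) = k**3 + 7*k**2 + 17*k/2 + 2.
Degrees (0,0,3) ⇒ d ≤ 3.
Solving with deg f ≤ 3: f(k) = (k + 2)*(2*k**2 - 2*k + 1)/2.
Certificate R = B(k−1)f/C = (k + 2)*(2*k**2 - 2*k + 1)/(2*k**3 + 14*k**2 + 17*k + 4) gives s_k = 2**k*(2*k**3 + 2*k**2 - 3*k + 2).
Δs = 2**k*(2*k**3 + 14*k**2 + 17*k + 4), as required.
Telescope: S(n) = s_(n+1) − s_(0) = 2**(n + 1)*(2*n**3 + 8*n**2 + 7*n + 3) − (2) = 4*2**n*n**3 + 16*2**n*n**2 + 14*2**n*n + 6*2**n - 2.

S(n) = 4 \cdot 2^{n} n^{3} + 16 \cdot 2^{n} n^{2} + 14 \cdot 2^{n} n + 6 \cdot 2^{n} - 2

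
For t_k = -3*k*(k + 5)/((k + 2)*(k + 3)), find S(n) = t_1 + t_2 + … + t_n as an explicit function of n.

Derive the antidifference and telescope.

S(n) = 3*n*(-n - 1)/(n + 3)

The ratio is (k + 1)*(k + 2)*(k + 6)/(k*(k + 4)*(k + 5)).
A = k + 2, B = k + 4, C = k**2 + 5*k.
Set up (k + 2)·f(k+1) − (k + 3)·f(k) − (k**2 + 5*k) = 0.
Bound: deg f ≤ 2.
Solve for f: f(k) = k*(k - 1) (degree 2 ≤ 2).
So s_k = (B(k−1)f/C)·t_k = ((k - 1)*(k + 3)/(k + 5))·t_k = 3*k*(1 - k)/(k + 2).
Verify: 3*k*(-k - 5)/(k**2 + 5*k + 6) matches t_k.
Evaluate: s_(n+1) = 3*n*(-n - 1)/(n + 3); subtract s_(1) = 0 ⇒ S(n) = 3*n*(-n - 1)/(n + 3).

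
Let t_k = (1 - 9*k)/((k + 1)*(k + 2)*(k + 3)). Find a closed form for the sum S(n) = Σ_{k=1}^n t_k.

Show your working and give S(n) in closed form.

Compute t_(k+1)/t_k: get (k + 1)*(9*k + 8)/((k + 4)*(9*k - 1)).
Gosper form: A/B · C(k+1)/C(k) with A=k + 1, B=k + 4, C=k - 1/9.
Need (k + 1)·f(k+1) − (k + 3)·f(k) = k - 1/9.
d = 2 from the (1,1,1) case.
Solving with deg f ≤ 2: f(k) = k*(2*k - 3)/9.
So s_k = (B(k−1)f/C)·t_k = (k*(k + 3)*(2*k - 3)/(9*k - 1))·t_k = k*(3 - 2*k)/((k + 1)*(k + 2)).
Check: Δs_k = (1 - 9*k)/(k**3 + 6*k**2 + 11*k + 6). ✓
Telescope: S(n) = s_(n+1) − s_(1) = (-2*n**2 - n + 1)/(n**2 + 5*n + 6) − (1/6) = n*(-13*n - 11)/(6*(n**2 + 5*n + 6)).

S(n) = n*(-13*n - 11)/(6*(n**2 + 5*n + 6))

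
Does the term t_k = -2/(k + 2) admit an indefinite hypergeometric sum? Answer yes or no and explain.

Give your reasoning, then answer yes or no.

No — t_k has no hypergeometric antidifference.

Compute t_(k+1)/t_k: get (k + 2)/(k + 3).
A = k + 2, B = k + 3, C = 1.
f must satisfy (k + 2)·f(k+1) − (k + 2)·f(k) = 1.
deg f ≤ 0 (via 1,1,0).
Generic f = c0 gives residual -1; -1 = 0 cannot hold, so t_k is not Gosper-summable.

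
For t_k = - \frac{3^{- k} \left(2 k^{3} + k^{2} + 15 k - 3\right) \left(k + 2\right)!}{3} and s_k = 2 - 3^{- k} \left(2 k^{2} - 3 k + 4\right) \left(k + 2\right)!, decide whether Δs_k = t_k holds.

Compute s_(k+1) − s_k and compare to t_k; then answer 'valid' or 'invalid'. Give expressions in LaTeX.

s_(k+1) = -3**(-k - 1)*(-3*k + 2*(k + 1)**2 + 1)*factorial(k + 3) + 2
s_(k+1) − s_k = -(2*k**3 + k**2 + 15*k - 3)*factorial(k + 2)/(3*3**k)
(s_(k+1) − s_k) − t_k = 0

valid; difference matches t_k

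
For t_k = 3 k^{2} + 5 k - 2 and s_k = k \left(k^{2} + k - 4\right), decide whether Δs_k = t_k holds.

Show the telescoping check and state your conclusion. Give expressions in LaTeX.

valid (s_(k+1) − s_k reduces to t_k)

s_(k+1) = (k + 1)*(k + (k + 1)**2 - 3)
s_(k+1) − s_k = 3*k**2 + 5*k - 2
(s_(k+1) − s_k) − t_k = 0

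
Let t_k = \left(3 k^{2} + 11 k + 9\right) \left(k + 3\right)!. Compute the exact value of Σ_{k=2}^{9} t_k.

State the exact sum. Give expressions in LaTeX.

Ratio r(k) = (k + 4)*(11*k + 3*(k + 1)**2 + 20)/(3*k**2 + 11*k + 9).
So A=k + 4 and B=1, with C=k**2 + 11*k/3 + 3.
Solve (k + 4)·f(k+1) − (1)·f(k) = k**2 + 11*k/3 + 3.
Degrees (1,0,2) ⇒ d ≤ 1.
Solve for f: f(k) = (3*k - 1)/3 (degree 1 ≤ 1).
Get s_k = R·t_k = (3*k - 1)*factorial(k + 3) with R(k) = B(k−1)f(k)/C(k) = (3*k - 1)/(3*k**2 + 11*k + 9).
Verify: (3*k**2 + 11*k + 9)*factorial(k + 3) matches t_k.
Evaluate s at k=10 and k=2: 180583603200 and 600; difference 180583602600.

Σ = 180583602600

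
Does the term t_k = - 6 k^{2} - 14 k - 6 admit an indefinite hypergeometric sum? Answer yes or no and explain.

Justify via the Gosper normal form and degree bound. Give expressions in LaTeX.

Yes. s_k = 2 k^{2} \left(- k - 2\right).

t_(k+1)/t_k = (3*k**2 + 13*k + 13)/(3*k**2 + 7*k + 3).
Factor: A=1; B=1; C=k**2 + 7*k/3 + 1.
Need (1)·f(k+1) − (1)·f(k) = k**2 + 7*k/3 + 1.
Degrees (0,0,2) ⇒ d ≤ 3.
A polynomial solution: f(k) = k**2*(k + 2)/3.
Certificate R = B(k−1)f/C = k**2*(k + 2)/(3*k**2 + 7*k + 3) gives s_k = 2*k**2*(-k - 2).
Check: Δs_k = -6*k**2 - 14*k - 6. ✓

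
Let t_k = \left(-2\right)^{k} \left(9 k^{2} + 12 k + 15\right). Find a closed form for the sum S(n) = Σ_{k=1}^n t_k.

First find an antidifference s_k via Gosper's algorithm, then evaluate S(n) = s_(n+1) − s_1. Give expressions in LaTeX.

r(k) = 2*(-3*k**2 - 10*k - 12)/(3*k**2 + 4*k + 5) after simplifying.
Normal form (A,B,C) = (-2, 1, k**2 + 4*k/3 + 5/3).
Key eq: (-2)·f(k+1) = (1)·f(k) + (k**2 + 4*k/3 + 5/3).
Degrees (0,0,2) ⇒ d ≤ 2.
Match coefficients ⇒ f(k) = -(k**2 + 1)/3.
Get s_k = R·t_k = -3*(-2)**k*(k**2 + 1) with R(k) = B(k−1)f(k)/C(k) = -(k**2 + 1)/(3*k**2 + 4*k + 5).
Verify: (-2)**k*(9*k**2 + 12*k + 15) matches t_k.
Telescope: S(n) = s_(n+1) − s_(1) = 6*(-2)**n*(n**2 + 2*n + 2) − (12) = 6*(-2)**n*n**2 + 12*(-2)**n*n + 12*(-2)**n - 12.

S(n) = 6 \left(-2\right)^{n} n^{2} + 12 \left(-2\right)^{n} n + 12 \left(-2\right)^{n} - 12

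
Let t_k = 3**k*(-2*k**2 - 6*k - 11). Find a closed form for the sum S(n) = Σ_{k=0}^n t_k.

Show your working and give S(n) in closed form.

Ratio r(k) = 3*(2*k**2 + 10*k + 19)/(2*k**2 + 6*k + 11).
Gosper form: A/B · C(k+1)/C(k) with A=3, B=1, C=k**2 + 3*k + 11/2.
Need (3)·f(k+1) − (1)·f(k) = k**2 + 3*k + 11/2.
From deg A=0, deg B=0, deg C=2: d=2.
Solve for f: f(k) = (k**2 + 4)/2 (degree 2 ≤ 2).
Then R = B(k−1)f/C = (k**2 + 4)/(2*k**2 + 6*k + 11), so s_k = R(k)·t_k = 3**k*(-k**2 - 4).
s_(k+1) − s_k = 3**k*(k**2 - 3*(k + 1)**2 - 8) = t_k.
Telescope: S(n) = s_(n+1) − s_(0) = 3**(n + 1)*(-n**2 - 2*n - 5) − (-4) = -3*3**n*n**2 - 6*3**n*n - 15*3**n + 4.

S(n) = -3*3**n*n**2 - 6*3**n*n - 15*3**n + 4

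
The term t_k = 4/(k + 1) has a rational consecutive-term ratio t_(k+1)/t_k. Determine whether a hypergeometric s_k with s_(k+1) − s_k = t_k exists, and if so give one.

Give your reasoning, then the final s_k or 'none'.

none — t_k is not Gosper-summable

Compute t_(k+1)/t_k: get (k + 1)/(k + 2).
Gosper form: A/B · C(k+1)/C(k) with A=k + 1, B=k + 2, C=1.
Set up (k + 1)·f(k+1) − (k + 1)·f(k) − (1) = 0.
deg f ≤ 0 (via 1,1,0).
f = c0 ⇒ A·f(k+1) − B(k−1)·f(k) − C = -1. The system {-1 = 0} is inconsistent; no antidifference.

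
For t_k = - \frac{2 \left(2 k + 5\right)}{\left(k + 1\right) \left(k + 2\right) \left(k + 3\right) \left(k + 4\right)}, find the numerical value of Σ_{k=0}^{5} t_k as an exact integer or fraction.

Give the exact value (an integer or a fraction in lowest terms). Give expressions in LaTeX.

r(k) = (k + 1)*(2*k + 7)/((k + 5)*(2*k + 5)) after simplifying.
Normal form (A,B,C) = (k + 1, k + 5, k + 5/2).
Key eq: (k + 1)·f(k+1) = (k + 4)·f(k) + (k + 5/2).
Bound: deg f ≤ 3.
Solve for f: f(k) = k*(k + 2)*(k + 4)/6 (degree 3 ≤ 3).
So s_k = (B(k−1)f/C)·t_k = (k*(k + 2)*(k + 4)**2/(3*(2*k + 5)))·t_k = 2*k*(-k - 4)/(3*(k**2 + 4*k + 3)).
Verify: 2*(-2*k - 5)/(k**4 + 10*k**3 + 35*k**2 + 50*k + 24) matches t_k.
Σ_(k=0)^(5) t_k = s_(6) − s_(0) = -40/63 − (0) = -40/63.

Σ = -40/63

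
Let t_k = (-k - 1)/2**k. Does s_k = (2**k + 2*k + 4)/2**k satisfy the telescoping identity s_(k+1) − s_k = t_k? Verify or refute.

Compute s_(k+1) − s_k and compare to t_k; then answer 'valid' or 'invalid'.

s_(k+1) = (2**k + k + 3)/2**k
s_(k+1) − s_k = (-k - 1)/2**k
(s_(k+1) − s_k) − t_k = 0

Valid: the claim telescopes to t_k.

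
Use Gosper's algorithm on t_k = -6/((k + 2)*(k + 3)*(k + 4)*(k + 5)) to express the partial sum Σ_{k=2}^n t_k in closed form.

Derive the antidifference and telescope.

S(n) = (-n**3 - 12*n**2 - 47*n + 60)/(60*(n**3 + 12*n**2 + 47*n + 60))

r(k) = (k + 2)/(k + 6) after simplifying.
Take A(k)=k + 2, B(k)=k + 6, C(k)=1.
Need (k + 2)·f(k+1) − (k + 5)·f(k) = 1.
Degrees (1,1,0) ⇒ d ≤ 3.
Coefficient equations give f(k) = k*(k**2 + 9*k + 26)/72.
So s_k = (B(k−1)f/C)·t_k = (k*(k + 5)*(k**2 + 9*k + 26)/72)·t_k = k*(-k**2 - 9*k - 26)/(12*(k + 2)*(k + 3)*(k + 4)).
Verify: -6/(k**4 + 14*k**3 + 71*k**2 + 154*k + 120) matches t_k.
Telescope: S(n) = s_(n+1) − s_(2) = (-n**3 - 12*n**2 - 47*n - 36)/(12*(n**3 + 12*n**2 + 47*n + 60)) − (-1/15) = (-n**3 - 12*n**2 - 47*n + 60)/(60*(n**3 + 12*n**2 + 47*n + 60)).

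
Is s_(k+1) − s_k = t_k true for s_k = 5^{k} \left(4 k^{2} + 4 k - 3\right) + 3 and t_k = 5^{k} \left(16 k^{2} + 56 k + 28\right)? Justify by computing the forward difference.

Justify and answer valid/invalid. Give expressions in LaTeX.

Valid — Δs_k = t_k.

s_(k+1) = 5**(k + 1)*(4*k + 4*(k + 1)**2 + 1) + 3
s_(k+1) − s_k = 5**k*(16*k**2 + 56*k + 28)
(s_(k+1) − s_k) − t_k = 0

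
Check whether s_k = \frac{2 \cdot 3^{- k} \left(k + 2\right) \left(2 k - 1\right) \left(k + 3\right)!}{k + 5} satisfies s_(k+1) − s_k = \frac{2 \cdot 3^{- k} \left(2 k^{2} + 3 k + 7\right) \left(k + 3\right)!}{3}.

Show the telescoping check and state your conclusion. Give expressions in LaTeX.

s_(k+1) = 2*(k + 3)*(2*k + 1)*factorial(k + 4)/(3*3**k*(k + 6))
s_(k+1) − s_k = 2*(2*k**4 + 19*k**3 + 61*k**2 + 119*k + 96)*factorial(k + 3)/(3*3**k*(k + 5)*(k + 6))
(s_(k+1) − s_k) − t_k = -2*(2*k**3 + 13*k**2 + 16*k + 38)*factorial(k + 3)/(3**k*(k + 5)*(k + 6))

Invalid: residual - \frac{2 \cdot 3^{- k} \left(2 k^{3} + 13 k^{2} + 16 k + 38\right) \left(k + 3\right)!}{\left(k + 5\right) \left(k + 6\right)} ≠ 0.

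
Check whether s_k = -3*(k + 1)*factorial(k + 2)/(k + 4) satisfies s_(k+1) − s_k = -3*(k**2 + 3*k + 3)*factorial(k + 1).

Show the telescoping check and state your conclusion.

s_(k+1) = -3*(k + 2)*factorial(k + 3)/(k + 5)
s_(k+1) − s_k = -3*(k**3 + 8*k**2 + 20*k + 19)*factorial(k + 2)/((k + 4)*(k + 5))
(s_(k+1) − s_k) − t_k = 6*(k**3 + 7*k**2 + 14*k + 11)*factorial(k + 1)/((k + 4)*(k + 5))

Invalid: residual 6*(k**3 + 7*k**2 + 14*k + 11)*factorial(k + 1)/((k + 4)*(k + 5)) ≠ 0.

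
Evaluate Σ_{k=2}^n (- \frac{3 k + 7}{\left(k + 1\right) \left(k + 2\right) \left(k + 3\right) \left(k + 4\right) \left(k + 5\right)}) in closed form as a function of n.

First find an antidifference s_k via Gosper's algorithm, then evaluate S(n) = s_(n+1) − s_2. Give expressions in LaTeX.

Step 1: r(k) = (k + 1)*(3*k + 10)/((k + 6)*(3*k + 7)).
Take A(k)=k + 1, B(k)=k + 6, C(k)=k + 7/3.
f must satisfy (k + 1)·f(k+1) − (k + 5)·f(k) = k + 7/3.
Bound: deg f ≤ 4.
Solving with deg f ≤ 4: f(k) = k*(k + 2)*(k**2 + 8*k + 19)/36.
R(k) = B(k−1)·f(k)/C(k) = k*(k + 2)*(k + 5)*(k**2 + 8*k + 19)/(12*(3*k + 7)); s_k = R·t_k = k*(-k**2 - 8*k - 19)/(12*(k**3 + 8*k**2 + 19*k + 12)).
Check: Δs_k = (-3*k - 7)/(k**5 + 15*k**4 + 85*k**3 + 225*k**2 + 274*k + 120). ✓
Σ_(k=2)^n t_k = s_(n+1) − s_(2) = ((-n**3 - 11*n**2 - 38*n - 28)/(12*(n**3 + 11*n**2 + 38*n + 40))) − (-13/180), i.e. (-n**3 - 11*n**2 - 38*n + 50)/(90*(n**3 + 11*n**2 + 38*n + 40)).

S(n) = \frac{- n^{3} - 11 n^{2} - 38 n + 50}{90 \left(n^{3} + 11 n^{2} + 38 n + 40\right)}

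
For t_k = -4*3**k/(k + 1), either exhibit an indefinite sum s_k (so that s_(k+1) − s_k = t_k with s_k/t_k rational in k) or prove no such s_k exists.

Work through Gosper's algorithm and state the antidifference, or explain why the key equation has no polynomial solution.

Step 1: r(k) = 3*(k + 1)/(k + 2).
Factor: A=3*k + 3; B=k + 2; C=1.
Set up (3*k + 3)·f(k+1) − (k + 1)·f(k) − (1) = 0.
Bound: deg f ≤ -1.
deg f ≤ -1 is impossible — no certificate.

no hypergeometric antidifference exists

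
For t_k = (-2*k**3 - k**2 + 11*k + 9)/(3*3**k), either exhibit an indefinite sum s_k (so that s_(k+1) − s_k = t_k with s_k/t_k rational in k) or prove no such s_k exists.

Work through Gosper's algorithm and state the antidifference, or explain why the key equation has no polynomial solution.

s_k = (k**3 + 2*k**2 - 2*k - 4)/3**k

Step 1: r(k) = (2*k**3 + 7*k**2 - 3*k - 17)/(3*(2*k**3 + k**2 - 11*k - 9)).
Gosper form: A/B · C(k+1)/C(k) with A=1/3, B=1, C=k**3 + k**2/2 - 11*k/2 - 9/2.
Set up (1/3)·f(k+1) − (1)·f(k) − (k**3 + k**2/2 - 11*k/2 - 9/2) = 0.
Degrees (0,0,3) ⇒ d ≤ 3.
Coefficient equations give f(k) = -3*(k + 2)*(k**2 - 2)/2.
Then R = B(k−1)f/C = -3*(k + 2)*(k**2 - 2)/(2*k**3 + k**2 - 11*k - 9), so s_k = R(k)·t_k = (k**3 + 2*k**2 - 2*k - 4)/3**k.
Verify: (-2*k**3 - k**2 + 11*k + 9)/(3*3**k) matches t_k.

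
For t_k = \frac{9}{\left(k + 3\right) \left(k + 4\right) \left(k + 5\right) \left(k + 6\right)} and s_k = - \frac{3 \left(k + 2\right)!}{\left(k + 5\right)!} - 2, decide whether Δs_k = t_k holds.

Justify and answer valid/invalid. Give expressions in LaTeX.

Valid — Δs_k = t_k.

s_(k+1) = -3*factorial(k + 3)/factorial(k + 6) - 2
s_(k+1) − s_k = 9/((k + 3)*(k + 4)*(k + 5)*(k + 6))
(s_(k+1) − s_k) − t_k = 0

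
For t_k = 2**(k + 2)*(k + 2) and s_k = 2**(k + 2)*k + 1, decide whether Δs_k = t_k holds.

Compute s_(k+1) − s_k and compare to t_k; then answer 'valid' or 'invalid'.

valid; difference matches t_k

s_(k+1) = 2**(k + 3)*(k + 1) + 1
s_(k+1) − s_k = 2**(k + 2)*(k + 2)
(s_(k+1) − s_k) − t_k = 0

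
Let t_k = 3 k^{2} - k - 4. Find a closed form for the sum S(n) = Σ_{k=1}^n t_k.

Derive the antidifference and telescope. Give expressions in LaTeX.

Ratio r(k) = (k - 3*(k + 1)**2 + 5)/(-3*k**2 + k + 4).
Factor: A=1; B=1; C=k**2 - k/3 - 4/3.
f must satisfy (1)·f(k+1) − (1)·f(k) = k**2 - k/3 - 4/3.
Degrees (0,0,2) ⇒ d ≤ 3.
Coefficient equations give f(k) = k*(k - 3)*(k + 1)/3.
So s_k = (B(k−1)f/C)·t_k = (k*(k - 3)/(3*k - 4))·t_k = k*(k**2 - 2*k - 3).
Verify: 3*k**2 - k - 4 matches t_k.
Σ_(k=1)^n t_k = s_(n+1) − s_(1) = (n**3 + n**2 - 4*n - 4) − (-4), i.e. n*(n**2 + n - 4).

S(n) = n \left(n^{2} + n - 4\right)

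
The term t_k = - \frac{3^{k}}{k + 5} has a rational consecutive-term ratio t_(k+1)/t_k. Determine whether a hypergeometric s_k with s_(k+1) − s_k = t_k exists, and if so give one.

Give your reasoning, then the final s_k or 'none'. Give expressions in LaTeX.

t_(k+1)/t_k = 3*(k + 5)/(k + 6).
Factor: A=3*k + 15; B=k + 6; C=1.
f must satisfy (3*k + 15)·f(k+1) − (k + 5)·f(k) = 1.
Degrees (1,1,0) ⇒ d ≤ -1.
deg f ≤ -1 is impossible — no certificate.

not Gosper-summable; s_k does not exist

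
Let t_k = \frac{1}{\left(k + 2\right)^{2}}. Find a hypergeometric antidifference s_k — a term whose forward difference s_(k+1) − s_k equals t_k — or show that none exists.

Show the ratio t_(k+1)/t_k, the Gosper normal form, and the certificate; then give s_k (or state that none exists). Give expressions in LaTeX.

t_(k+1)/t_k = (k + 2)**2/(k + 3)**2.
Take A(k)=k**2 + 4*k + 4, B(k)=k**2 + 6*k + 9, C(k)=1.
f must satisfy (k**2 + 4*k + 4)·f(k+1) − (k**2 + 4*k + 4)·f(k) = 1.
From deg A=2, deg B=2, deg C=0: d=0.
Put f(k) = c0: A·f(k+1) − B(k−1)·f(k) − C = -1; need -1 = 0 — inconsistent ⇒ no f, not summable.

none (Gosper's algorithm certifies no s_k)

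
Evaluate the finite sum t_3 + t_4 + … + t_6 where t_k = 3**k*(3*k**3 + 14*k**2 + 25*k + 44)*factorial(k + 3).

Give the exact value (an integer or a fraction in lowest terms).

Step 1: r(k) = 3*(3*k**4 + 35*k**3 + 154*k**2 + 334*k + 344)/(3*k**3 + 14*k**2 + 25*k + 44).
A = 3*k + 12, B = 1, C = k**3 + 14*k**2/3 + 25*k/3 + 44/3.
Need (3*k + 12)·f(k+1) − (1)·f(k) = k**3 + 14*k**2/3 + 25*k/3 + 44/3.
Degrees (1,0,3) ⇒ d ≤ 2.
A polynomial solution: f(k) = (k**2 - k + 4)/3.
Get s_k = R·t_k = 3**k*(k**2 - k + 4)*factorial(k + 3) with R(k) = B(k−1)f(k)/C(k) = (k**2 - k + 4)/(3*k**3 + 14*k**2 + 25*k + 44).
Check: Δs_k = 3**k*(3*k**3 + 14*k**2 + 25*k + 44)*factorial(k + 3). ✓
Evaluate s at k=7 and k=3: 365064537600 and 194400; difference 365064343200.

Σ = 365064343200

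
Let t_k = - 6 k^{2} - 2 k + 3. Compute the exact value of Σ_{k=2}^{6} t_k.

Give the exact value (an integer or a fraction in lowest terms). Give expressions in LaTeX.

r(k) = (6*k**2 + 14*k + 5)/(6*k**2 + 2*k - 3) after simplifying.
Normal form (A,B,C) = (1, 1, k**2 + k/3 - 1/2).
Solve (1)·f(k+1) − (1)·f(k) = k**2 + k/3 - 1/2.
From deg A=0, deg B=0, deg C=2: d=3.
Solving with deg f ≤ 3: f(k) = k*(2*k**2 - 2*k - 3)/6.
Then R = B(k−1)f/C = k*(2*k**2 - 2*k - 3)/(6*k**2 + 2*k - 3), so s_k = R(k)·t_k = k*(-2*k**2 + 2*k + 3).
s_(k+1) − s_k = -6*k**2 - 2*k + 3 = t_k.
Σ_(k=2)^(6) t_k = s_(7) − s_(2) = -567 − (-2) = -565.

Σ = -565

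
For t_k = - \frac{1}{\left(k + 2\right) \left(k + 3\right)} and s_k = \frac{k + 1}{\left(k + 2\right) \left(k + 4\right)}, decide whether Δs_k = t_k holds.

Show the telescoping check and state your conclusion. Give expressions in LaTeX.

Invalid: residual \frac{3 \left(2 k + 7\right)}{k^{4} + 14 k^{3} + 71 k^{2} + 154 k + 120} ≠ 0.

s_(k+1) = (k + 2)/((k + 3)*(k + 5))
s_(k+1) − s_k = (-k**2 - 3*k + 1)/(k**4 + 14*k**3 + 71*k**2 + 154*k + 120)
(s_(k+1) − s_k) − t_k = 3*(2*k + 7)/(k**4 + 14*k**3 + 71*k**2 + 154*k + 120)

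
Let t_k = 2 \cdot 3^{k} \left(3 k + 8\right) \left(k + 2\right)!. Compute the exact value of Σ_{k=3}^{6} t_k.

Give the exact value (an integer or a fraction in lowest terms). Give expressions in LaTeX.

Σ = 1587230640

r(k) = 3*(k + 3)*(3*k + 11)/(3*k + 8) after simplifying.
So A=3*k + 9 and B=1, with C=k + 8/3.
Key eq: (3*k + 9)·f(k+1) = (1)·f(k) + (k + 8/3).
Bound: deg f ≤ 0.
Solve for f: f(k) = 1/3 (degree 0 ≤ 0).
Get s_k = R·t_k = 2*3**k*factorial(k + 2) with R(k) = B(k−1)f(k)/C(k) = 1/(3*k + 8).
Check: Δs_k = 2*3**k*(3*k + 8)*factorial(k + 2). ✓
Evaluate s at k=7 and k=3: 1587237120 and 6480; difference 1587230640.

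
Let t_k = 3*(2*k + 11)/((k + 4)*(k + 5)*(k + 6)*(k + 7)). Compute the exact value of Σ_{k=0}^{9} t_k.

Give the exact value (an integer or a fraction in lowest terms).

Σ = 25/224

The ratio is (k + 4)*(2*k + 13)/((k + 8)*(2*k + 11)).
So A=k + 4 and B=k + 8, with C=k + 11/2.
Solve (k + 4)·f(k+1) − (k + 7)·f(k) = k + 11/2.
deg f ≤ 3 (via 1,1,1).
Coefficient equations give f(k) = k*(k + 5)*(k + 10)/48.
Certificate R = B(k−1)f/C = k*(k + 5)*(k + 7)*(k + 10)/(24*(2*k + 11)) gives s_k = k*(k + 10)/(8*(k**2 + 10*k + 24)).
Check: Δs_k = 3*(2*k + 11)/(k**4 + 22*k**3 + 179*k**2 + 638*k + 840). ✓
Σ_(k=0)^(9) t_k = s_(10) − s_(0) = 25/224 − (0) = 25/224.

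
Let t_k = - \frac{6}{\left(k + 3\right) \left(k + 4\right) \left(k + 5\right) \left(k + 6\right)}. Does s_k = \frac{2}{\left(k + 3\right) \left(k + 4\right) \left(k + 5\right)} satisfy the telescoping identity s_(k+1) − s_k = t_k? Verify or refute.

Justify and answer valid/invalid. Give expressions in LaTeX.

valid (s_(k+1) − s_k reduces to t_k)

s_(k+1) = 2/((k + 4)*(k + 5)*(k + 6))
s_(k+1) − s_k = -6/((k + 3)*(k + 4)*(k + 5)*(k + 6))
(s_(k+1) − s_k) − t_k = 0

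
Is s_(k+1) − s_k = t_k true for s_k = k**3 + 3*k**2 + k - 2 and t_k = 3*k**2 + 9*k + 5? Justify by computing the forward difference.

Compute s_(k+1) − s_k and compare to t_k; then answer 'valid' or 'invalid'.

s_(k+1) = k**3 + 6*k**2 + 10*k + 3
s_(k+1) − s_k = 3*k**2 + 9*k + 5
(s_(k+1) − s_k) − t_k = 0

Valid — Δs_k = t_k.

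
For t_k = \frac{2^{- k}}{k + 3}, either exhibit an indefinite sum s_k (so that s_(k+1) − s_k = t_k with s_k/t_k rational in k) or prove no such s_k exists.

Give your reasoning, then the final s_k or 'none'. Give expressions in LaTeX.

none (Gosper's algorithm certifies no s_k)

Step 1: r(k) = (k + 3)/(2*(k + 4)).
Normal form (A,B,C) = (k/2 + 3/2, k + 4, 1).
Set up (k/2 + 3/2)·f(k+1) − (k + 3)·f(k) − (1) = 0.
Bound: deg f ≤ -1.
d = -1 < 0 ⇒ no nonzero polynomial f; not summable.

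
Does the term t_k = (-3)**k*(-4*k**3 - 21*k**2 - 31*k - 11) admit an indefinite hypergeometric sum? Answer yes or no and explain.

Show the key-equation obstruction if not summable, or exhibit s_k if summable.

Yes. s_k = (-3)**k*(k**3 + 3*k**2 + k - 1).

Ratio r(k) = 3*(-4*k**3 - 33*k**2 - 85*k - 67)/(4*k**3 + 21*k**2 + 31*k + 11).
Factor: A=-3; B=1; C=k**3 + 21*k**2/4 + 31*k/4 + 11/4.
Key eq: (-3)·f(k+1) = (1)·f(k) + (k**3 + 21*k**2/4 + 31*k/4 + 11/4).
deg f ≤ 3 (via 0,0,3).
A polynomial solution: f(k) = -(k + 1)*(k**2 + 2*k - 1)/4.
Certificate R = B(k−1)f/C = -(k + 1)*(k**2 + 2*k - 1)/(4*k**3 + 21*k**2 + 31*k + 11) gives s_k = (-3)**k*(k**3 + 3*k**2 + k - 1).
Verify: (-3)**k*(-4*k**3 - 21*k**2 - 31*k - 11) matches t_k.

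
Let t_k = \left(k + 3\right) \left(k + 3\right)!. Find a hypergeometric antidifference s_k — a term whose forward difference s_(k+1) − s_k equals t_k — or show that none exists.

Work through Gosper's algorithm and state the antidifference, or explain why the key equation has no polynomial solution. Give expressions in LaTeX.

s_k = \left(k + 3\right)!

The ratio is (k + 4)**2/(k + 3).
Normal form (A,B,C) = (k + 4, 1, k + 3).
Solve (k + 4)·f(k+1) − (1)·f(k) = k + 3.
d = 0 from the (1,0,1) case.
A polynomial solution: f(k) = 1.
R(k) = B(k−1)·f(k)/C(k) = 1/(k + 3); s_k = R·t_k = factorial(k + 3).
Δs = (k + 3)*factorial(k + 3), as required.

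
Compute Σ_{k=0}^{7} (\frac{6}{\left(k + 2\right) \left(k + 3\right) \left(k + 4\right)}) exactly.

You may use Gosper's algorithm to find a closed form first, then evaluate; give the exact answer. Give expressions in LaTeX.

Σ = 26/55

Step 1: r(k) = (k + 2)/(k + 5).
Normal form (A,B,C) = (k + 2, k + 5, 1).
Key eq: (k + 2)·f(k+1) = (k + 4)·f(k) + (1).
Degrees (1,1,0) ⇒ d ≤ 2.
Coefficient equations give f(k) = k*(k + 5)/12.
R(k) = B(k−1)·f(k)/C(k) = k*(k + 4)*(k + 5)/12; s_k = R·t_k = k*(k + 5)/(2*(k + 2)*(k + 3)).
Check: Δs_k = 6/(k**3 + 9*k**2 + 26*k + 24). ✓
Telescoping: Σ = s_(8) − s_(0) = 26/55 − (0) = 26/55.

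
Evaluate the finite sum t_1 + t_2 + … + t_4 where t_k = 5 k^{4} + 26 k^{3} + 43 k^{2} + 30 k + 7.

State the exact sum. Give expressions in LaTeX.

r(k) = (5*k**4 + 46*k**3 + 151*k**2 + 214*k + 111)/(5*k**4 + 26*k**3 + 43*k**2 + 30*k + 7) after simplifying.
Take A(k)=1, B(k)=1, C(k)=k**4 + 26*k**3/5 + 43*k**2/5 + 6*k + 7/5.
Set up (1)·f(k+1) − (1)·f(k) − (k**4 + 26*k**3/5 + 43*k**2/5 + 6*k + 7/5) = 0.
deg f ≤ 5 (via 0,0,4).
Coefficient equations give f(k) = k*(k**4 + 4*k**3 + 3*k**2 - 1)/5.
Then R = B(k−1)f/C = k*(k**4 + 4*k**3 + 3*k**2 - 1)/(5*k**4 + 26*k**3 + 43*k**2 + 30*k + 7), so s_k = R(k)·t_k = k**5 + 4*k**4 + 3*k**3 - k.
Δs = 5*k**4 + 26*k**3 + 43*k**2 + 30*k + 7, as required.
Sum = s_(5) − s_(1); s_(5) = 5995, s_(1) = 7 ⇒ 5988.

Σ = 5988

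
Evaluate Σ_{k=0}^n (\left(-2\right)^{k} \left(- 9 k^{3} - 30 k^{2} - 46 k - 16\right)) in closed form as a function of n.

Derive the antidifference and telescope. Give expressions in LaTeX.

S(n) = - 6 \left(-2\right)^{n} n^{3} - 26 \left(-2\right)^{n} n^{2} - 42 \left(-2\right)^{n} n - 18 \left(-2\right)^{n} + 2

Compute t_(k+1)/t_k: get 2*(-9*k**3 - 57*k**2 - 133*k - 101)/(9*k**3 + 30*k**2 + 46*k + 16).
Factor: A=-2; B=1; C=k**3 + 10*k**2/3 + 46*k/9 + 16/9.
Key eq: (-2)·f(k+1) = (1)·f(k) + (k**3 + 10*k**2/3 + 46*k/9 + 16/9).
Bound: deg f ≤ 3.
Match coefficients ⇒ f(k) = -(3*k**3 + 4*k**2 + 4*k - 2)/9.
R(k) = B(k−1)·f(k)/C(k) = -(3*k**3 + 4*k**2 + 4*k - 2)/(9*k**3 + 30*k**2 + 46*k + 16); s_k = R·t_k = (-2)**k*(3*k**3 + 4*k**2 + 4*k - 2).
Δs = (-2)**k*(-9*k**3 - 30*k**2 - 46*k - 16), as required.
s_(n+1) = (-2)**(n + 1)*(3*n**3 + 13*n**2 + 21*n + 9) and s_(0) = -2, so S(n) = -6*(-2)**n*n**3 - 26*(-2)**n*n**2 - 42*(-2)**n*n - 18*(-2)**n + 2.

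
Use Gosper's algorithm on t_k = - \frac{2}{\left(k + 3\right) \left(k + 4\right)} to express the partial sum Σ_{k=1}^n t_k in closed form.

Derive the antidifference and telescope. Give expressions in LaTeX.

S(n) = - \frac{n}{2 n + 8}

Compute t_(k+1)/t_k: get (k + 3)/(k + 5).
Factor: A=k + 3; B=k + 5; C=1.
Set up (k + 3)·f(k+1) − (k + 4)·f(k) − (1) = 0.
deg f ≤ 1 (via 1,1,0).
Coefficient equations give f(k) = k/3.
Then R = B(k−1)f/C = k*(k + 4)/3, so s_k = R(k)·t_k = -2*k/(3*k + 9).
s_(k+1) − s_k = -2/(k**2 + 7*k + 12) = t_k.
Telescope: S(n) = s_(n+1) − s_(1) = 2*(-n - 1)/(3*(n + 4)) − (-1/6) = -n/(2*n + 8).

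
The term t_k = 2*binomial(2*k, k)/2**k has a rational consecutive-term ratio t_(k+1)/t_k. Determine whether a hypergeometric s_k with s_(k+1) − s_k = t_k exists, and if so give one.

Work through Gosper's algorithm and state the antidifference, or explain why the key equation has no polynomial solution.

t_(k+1)/t_k = (2*k + 1)/(k + 1).
Factor: A=2*k + 1; B=k + 1; C=1.
f must satisfy (2*k + 1)·f(k+1) − (k)·f(k) = 1.
Degrees (1,1,0) ⇒ d ≤ -1.
Bound -1 < 0, so the key equation has no polynomial solution.

none — t_k is not Gosper-summable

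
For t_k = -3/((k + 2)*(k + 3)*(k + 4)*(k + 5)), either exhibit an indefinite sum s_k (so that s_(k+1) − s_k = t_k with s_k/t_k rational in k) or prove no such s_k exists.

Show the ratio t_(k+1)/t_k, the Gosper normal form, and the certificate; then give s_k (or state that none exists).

s_k = k*(-k**2 - 9*k - 26)/(24*(k + 2)*(k + 3)*(k + 4))

Compute t_(k+1)/t_k: get (k + 2)/(k + 6).
A = k + 2, B = k + 6, C = 1.
Key eq: (k + 2)·f(k+1) = (k + 5)·f(k) + (1).
Bound: deg f ≤ 3.
Match coefficients ⇒ f(k) = k*(k**2 + 9*k + 26)/72.
Certificate R = B(k−1)f/C = k*(k + 5)*(k**2 + 9*k + 26)/72 gives s_k = k*(-k**2 - 9*k - 26)/(24*(k + 2)*(k + 3)*(k + 4)).
Δs = -3/(k**4 + 14*k**3 + 71*k**2 + 154*k + 120), as required.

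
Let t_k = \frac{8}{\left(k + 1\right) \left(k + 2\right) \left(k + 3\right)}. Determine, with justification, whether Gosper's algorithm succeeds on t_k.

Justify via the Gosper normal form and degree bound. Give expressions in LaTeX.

Yes. s_k = \frac{2 k \left(k + 3\right)}{\left(k + 1\right) \left(k + 2\right)}.

The ratio is (k + 1)/(k + 4).
A = k + 1, B = k + 4, C = 1.
Key eq: (k + 1)·f(k+1) = (k + 3)·f(k) + (1).
Degrees (1,1,0) ⇒ d ≤ 2.
Match coefficients ⇒ f(k) = k*(k + 3)/4.
R(k) = B(k−1)·f(k)/C(k) = k*(k + 3)**2/4; s_k = R·t_k = 2*k*(k + 3)/((k + 1)*(k + 2)).
Δs = 8/(k**3 + 6*k**2 + 11*k + 6), as required.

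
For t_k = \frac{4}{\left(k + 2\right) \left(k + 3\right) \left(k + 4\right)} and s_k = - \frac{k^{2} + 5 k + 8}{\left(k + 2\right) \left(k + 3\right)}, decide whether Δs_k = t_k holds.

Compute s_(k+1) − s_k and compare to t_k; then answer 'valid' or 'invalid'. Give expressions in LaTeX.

valid (s_(k+1) − s_k reduces to t_k)

s_(k+1) = (-5*k - (k + 1)**2 - 13)/((k + 3)*(k + 4))
s_(k+1) − s_k = 4/(k**3 + 9*k**2 + 26*k + 24)
(s_(k+1) − s_k) − t_k = 0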